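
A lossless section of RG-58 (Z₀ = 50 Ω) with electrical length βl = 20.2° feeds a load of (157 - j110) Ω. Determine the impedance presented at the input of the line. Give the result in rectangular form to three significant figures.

Z_in ≈ 38.7 − j75.3 Ω

tan(βl) = tan(20.2°) = 0.368
Z_in = Z_0·(Z_L + jZ_0·tanβl)/(Z_0 + jZ_L·tanβl)
     = 50·(157 − j91.6)/(90.5 + j57.8)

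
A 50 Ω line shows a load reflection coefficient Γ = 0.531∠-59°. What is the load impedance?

Z_L = Z_0·(1 + Γ)/(1 − Γ) = 50·(1.27 − j0.455)/(0.727 + j0.455)

Z_L ≈ 48.8 − j61.9 Ω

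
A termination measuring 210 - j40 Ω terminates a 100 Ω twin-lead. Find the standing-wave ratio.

Γ = (Z_L − Z_0)/(Z_L + Z_0) = (110 − j40)/(310 − j40)
|Γ| = 117/313 = 0.374
VSWR = (1 + |Γ|)/(1 − |Γ|) = 1.37/0.626

VSWR ≈ 2.2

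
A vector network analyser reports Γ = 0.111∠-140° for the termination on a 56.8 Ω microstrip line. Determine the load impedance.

Z_L ≈ 47.4 − j6.86 Ω

Z_L = Z_0·(1 + Γ)/(1 − Γ) = 56.8·(0.915 − j0.0713)/(1.09 + j0.0713)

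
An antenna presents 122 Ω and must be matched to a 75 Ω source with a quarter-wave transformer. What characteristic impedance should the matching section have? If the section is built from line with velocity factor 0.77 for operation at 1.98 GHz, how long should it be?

Z_qwt ≈ 95.7 Ω; length ≈ 2.92 cm

Z_qwt = √(Z_0·R_L) = √(75 × 122) = √9150
λ = 0.77·c/f = 0.117 m, so l = λ/4 = 0.0292 m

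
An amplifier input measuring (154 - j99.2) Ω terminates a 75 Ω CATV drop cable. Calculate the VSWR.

VSWR ≈ 3.07

Γ = (Z_L − Z_0)/(Z_L + Z_0) = (79 − j99.2)/(229 − j99.2)
|Γ| = 127/250 = 0.508
VSWR = (1 + |Γ|)/(1 − |Γ|) = 1.51/0.492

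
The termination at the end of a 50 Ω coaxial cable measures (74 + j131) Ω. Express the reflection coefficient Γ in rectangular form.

Γ ≈ 0.619 + j0.403

Γ = (Z_L − Z_0)/(Z_L + Z_0) = (24 + j131)/(124 + j131)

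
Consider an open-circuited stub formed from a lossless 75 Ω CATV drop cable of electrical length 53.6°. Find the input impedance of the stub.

Z_in ≈ −j55.3 Ω

tan(βl) = 1.36
For an open-circuited stub, Z_in = −jZ_0·cot(βl) = −jZ_0/tan(βl)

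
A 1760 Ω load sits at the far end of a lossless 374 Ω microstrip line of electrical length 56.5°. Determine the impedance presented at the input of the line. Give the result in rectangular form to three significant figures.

tan(βl) = tan(56.5°) = 1.51
Z_in = Z_0·(Z_L + jZ_0·tanβl)/(Z_0 + jZ_L·tanβl)
     = 374·(1760 + j565)/(374 + j2660)

Z_in ≈ 112 − j232 Ω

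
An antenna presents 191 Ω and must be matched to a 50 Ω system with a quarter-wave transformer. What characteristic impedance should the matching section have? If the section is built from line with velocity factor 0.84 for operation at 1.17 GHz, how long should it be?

Z_qwt ≈ 97.7 Ω; length ≈ 5.38 cm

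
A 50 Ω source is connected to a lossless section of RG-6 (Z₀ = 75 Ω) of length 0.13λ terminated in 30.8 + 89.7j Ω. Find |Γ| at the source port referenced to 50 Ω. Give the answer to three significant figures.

|Γ| ≈ 0.803

βl = 2π × 0.13 = 46.8°
tan(βl) = 1.06
Z_in = Z_0·(Z_L + jZ_0·tanβl)/(Z_0 + jZ_L·tanβl) = 247 − j225 Ω
Γ_s = (Z_in − Z_s)/(Z_in + Z_s) = (197 − j225)/(297 − j225), |Γ_s| = 0.803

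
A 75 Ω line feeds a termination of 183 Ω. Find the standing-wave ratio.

For a purely resistive load, VSWR = R_L/Z_0 or Z_0/R_L (whichever > 1) = 183/75

VSWR ≈ 2.44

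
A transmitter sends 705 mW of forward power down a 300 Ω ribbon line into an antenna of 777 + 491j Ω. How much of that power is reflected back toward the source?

|Γ| = |(477 + j491)/(1077 + j491)| = 0.578
|Γ|² = 0.334
P_refl = |Γ|²·P_inc = 236 mW, P_del = (1 − |Γ|²)·P_inc = 469 mW

P_reflected ≈ 236 mW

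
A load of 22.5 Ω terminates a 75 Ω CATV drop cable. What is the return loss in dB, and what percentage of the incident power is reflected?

Γ = (22.5 − 75)/(22.5 + 75) = -0.538
RL = −20·log₁₀(0.538) = 5.38 dB
P_refl/P_inc = |Γ|² = 0.29

RL ≈ 5.38 dB; 29% of incident power reflected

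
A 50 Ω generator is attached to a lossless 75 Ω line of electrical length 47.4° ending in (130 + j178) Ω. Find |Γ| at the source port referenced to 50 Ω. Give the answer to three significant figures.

|Γ| ≈ 0.746

tan(βl) = 1.09
Z_in = Z_0·(Z_L + jZ_0·tanβl)/(Z_0 + jZ_L·tanβl) = 46.9 − j108 Ω
Γ_s = (Z_in − Z_s)/(Z_in + Z_s) = (-3.12 − j108)/(96.9 − j108), |Γ_s| = 0.746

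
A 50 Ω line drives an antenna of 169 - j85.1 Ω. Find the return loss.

RL ≈ 4.11 dB

Γ = (119 − j85.1)/(219 − j85.1), |Γ| = 0.623
RL = −20·log₁₀|Γ| = −20·log₁₀(0.623)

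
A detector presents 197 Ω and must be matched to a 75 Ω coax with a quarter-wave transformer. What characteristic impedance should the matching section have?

Z_qwt ≈ 122 Ω

Z_qwt = √(Z_0·R_L) = √(75 × 197) = √14780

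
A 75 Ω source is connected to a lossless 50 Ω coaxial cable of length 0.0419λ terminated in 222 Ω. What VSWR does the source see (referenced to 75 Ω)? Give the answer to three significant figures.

βl = 2π × 0.0419 = 15.1°
tan(βl) = 0.27
Z_in = Z_0·(Z_L + jZ_0·tanβl)/(Z_0 + jZ_L·tanβl) = 97.9 − j104 Ω
Γ_s = (Z_in − Z_s)/(Z_in + Z_s) = (22.9 − j104)/(173 − j104), |Γ_s| = 0.527
VSWR = (1 + |Γ_s|)/(1 − |Γ_s|)

VSWR ≈ 3.23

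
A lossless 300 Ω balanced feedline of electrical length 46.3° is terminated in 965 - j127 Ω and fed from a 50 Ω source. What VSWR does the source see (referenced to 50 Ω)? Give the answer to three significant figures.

VSWR ≈ 9.79

tan(βl) = 1.05
Z_in = Z_0·(Z_L + jZ_0·tanβl)/(Z_0 + jZ_L·tanβl) = 151 − j222 Ω
Γ_s = (Z_in − Z_s)/(Z_in + Z_s) = (101 − j222)/(201 − j222), |Γ_s| = 0.815
VSWR = (1 + |Γ_s|)/(1 − |Γ_s|)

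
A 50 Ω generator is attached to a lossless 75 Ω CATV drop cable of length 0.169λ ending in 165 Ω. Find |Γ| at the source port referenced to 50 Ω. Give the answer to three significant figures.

βl = 2π × 0.169 = 60.8°
tan(βl) = 1.79
Z_in = Z_0·(Z_L + jZ_0·tanβl)/(Z_0 + jZ_L·tanβl) = 42 − j31.2 Ω
Γ_s = (Z_in − Z_s)/(Z_in + Z_s) = (-8 − j31.2)/(92 − j31.2), |Γ_s| = 0.331

|Γ| ≈ 0.331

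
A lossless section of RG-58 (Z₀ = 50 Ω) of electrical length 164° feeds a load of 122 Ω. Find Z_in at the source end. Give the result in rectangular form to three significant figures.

Z_in ≈ 88.6 + j47.7 Ω

tan(βl) = tan(164°) = -0.287
Z_in = Z_0·(Z_L + jZ_0·tanβl)/(Z_0 + jZ_L·tanβl)
     = 50·(122 − j14.3)/(50 − j35)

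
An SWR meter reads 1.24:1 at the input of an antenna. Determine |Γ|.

|Γ| = (S − 1)/(S + 1) = (1.24 − 1)/(1.24 + 1) = 0.24/2.24

|Γ| ≈ 0.107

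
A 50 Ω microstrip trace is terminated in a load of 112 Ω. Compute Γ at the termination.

Γ = 0.383

Γ = (Z_L − Z_0)/(Z_L + Z_0) = (112 − 50)/(112 + 50) = 62/162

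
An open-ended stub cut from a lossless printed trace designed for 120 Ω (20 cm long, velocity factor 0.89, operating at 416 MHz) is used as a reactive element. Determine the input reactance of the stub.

X_in ≈ 48.9 Ω (inductive)

λ = v/f = 0.89·c / 416 MHz = 0.642 m
βl = 2π·l/λ = 2π × 0.312 = 112°
tan(βl) = -2.45
For an open-ended stub, Z_in = −jZ_0·cot(βl) = −jZ_0/tan(βl)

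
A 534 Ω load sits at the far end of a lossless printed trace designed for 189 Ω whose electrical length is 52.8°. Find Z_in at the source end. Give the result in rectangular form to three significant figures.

tan(βl) = tan(52.8°) = 1.32
Z_in = Z_0·(Z_L + jZ_0·tanβl)/(Z_0 + jZ_L·tanβl)
     = 189·(534 + j249)/(189 + j704)

Z_in ≈ 98.3 − j117 Ω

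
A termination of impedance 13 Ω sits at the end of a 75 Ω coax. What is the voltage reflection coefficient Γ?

Γ = -0.705

Γ = (Z_L − Z_0)/(Z_L + Z_0) = (13 − 75)/(13 + 75) = -62/88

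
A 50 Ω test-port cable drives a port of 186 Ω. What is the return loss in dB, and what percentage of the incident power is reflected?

RL ≈ 4.79 dB; 33.2% of incident power reflected

Γ = (186 − 50)/(186 + 50) = 0.576
RL = −20·log₁₀(0.576) = 4.79 dB
P_refl/P_inc = |Γ|² = 0.332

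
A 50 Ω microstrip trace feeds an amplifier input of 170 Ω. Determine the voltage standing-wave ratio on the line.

VSWR ≈ 3.4

Γ = (170 − 50)/(170 + 50) = 0.545
VSWR = (1 + 0.545)/(1 − 0.545)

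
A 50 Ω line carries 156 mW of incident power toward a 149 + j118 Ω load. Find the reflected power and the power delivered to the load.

P_reflected ≈ 69.1 mW; P_delivered ≈ 86.9 mW

|Γ| = |(99 + j118)/(199 + j118)| = 0.666
|Γ|² = 0.443
P_refl = |Γ|²·P_inc = 69.1 mW, P_del = (1 − |Γ|²)·P_inc = 86.9 mW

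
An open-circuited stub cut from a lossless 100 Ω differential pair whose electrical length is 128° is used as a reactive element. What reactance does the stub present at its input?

X_in ≈ 78.1 Ω (inductive)

tan(βl) = -1.28
For an open-circuited stub, Z_in = −jZ_0·cot(βl) = −jZ_0/tan(βl)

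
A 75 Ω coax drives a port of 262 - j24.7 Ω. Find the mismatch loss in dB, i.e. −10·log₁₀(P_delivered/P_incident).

mismatch loss ≈ 1.62 dB

Γ = (187 − j24.7)/(337 − j24.7), |Γ| = 0.558
|Γ|² = 0.312, so P_del/P_inc = 1 − |Γ|² = 0.688
ML = −10·log₁₀(1 − |Γ|²)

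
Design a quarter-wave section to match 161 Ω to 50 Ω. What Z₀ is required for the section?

Z_qwt = √(Z_0·R_L) = √(50 × 161) = √8050

Z_qwt ≈ 89.7 Ω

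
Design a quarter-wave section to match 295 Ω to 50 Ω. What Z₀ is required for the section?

Z_qwt ≈ 121 Ω

Z_qwt = √(Z_0·R_L) = √(50 × 295) = √14750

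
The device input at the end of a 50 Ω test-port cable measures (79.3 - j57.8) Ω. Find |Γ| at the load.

|Γ| ≈ 0.458

Γ = (Z_L − Z_0)/(Z_L + Z_0) = (29.3 − j57.8)/(129.3 − j57.8)
|Γ| = 64.8/142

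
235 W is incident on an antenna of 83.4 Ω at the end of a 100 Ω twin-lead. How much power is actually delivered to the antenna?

P_delivered ≈ 233 W

Γ = (83.4 − 100)/(83.4 + 100) = -0.0905
|Γ|² = 0.00819
P_refl = |Γ|²·P_inc = 1.93 W, P_del = (1 − |Γ|²)·P_inc = 233 W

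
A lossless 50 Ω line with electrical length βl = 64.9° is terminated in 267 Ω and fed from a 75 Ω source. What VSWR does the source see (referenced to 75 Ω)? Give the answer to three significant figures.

tan(βl) = 2.13
Z_in = Z_0·(Z_L + jZ_0·tanβl)/(Z_0 + jZ_L·tanβl) = 11.3 − j22.4 Ω
Γ_s = (Z_in − Z_s)/(Z_in + Z_s) = (-63.7 − j22.4)/(86.3 − j22.4), |Γ_s| = 0.757
VSWR = (1 + |Γ_s|)/(1 − |Γ_s|)

VSWR ≈ 7.22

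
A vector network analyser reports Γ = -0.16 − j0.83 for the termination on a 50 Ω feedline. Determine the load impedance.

Z_L = Z_0·(1 + Γ)/(1 − Γ) = 50·(0.84 − j0.83)/(1.16 + j0.83)

Z_L ≈ 7.02 − j40.8 Ω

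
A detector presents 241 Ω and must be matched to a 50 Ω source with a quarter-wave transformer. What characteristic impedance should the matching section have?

Z_qwt = √(Z_0·R_L) = √(50 × 241) = √12050

Z_qwt ≈ 110 Ω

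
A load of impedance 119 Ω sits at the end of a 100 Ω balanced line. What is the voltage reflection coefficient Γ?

Γ = 0.0868

Γ = (Z_L − Z_0)/(Z_L + Z_0) = (119 − 100)/(119 + 100) = 19/219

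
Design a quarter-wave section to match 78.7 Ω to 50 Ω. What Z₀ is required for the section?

Z_qwt ≈ 62.7 Ω

Z_qwt = √(Z_0·R_L) = √(50 × 78.7) = √3935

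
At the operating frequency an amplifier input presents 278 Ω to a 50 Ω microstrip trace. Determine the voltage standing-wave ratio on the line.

VSWR ≈ 5.56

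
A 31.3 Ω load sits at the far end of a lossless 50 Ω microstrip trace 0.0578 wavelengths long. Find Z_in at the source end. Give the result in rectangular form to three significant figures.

Z_in ≈ 33.9 + j10.9 Ω

βl = 2π × 0.0578 = 20.8°
tan(βl) = tan(20.8°) = 0.38
Z_in = Z_0·(Z_L + jZ_0·tanβl)/(Z_0 + jZ_L·tanβl)
     = 50·(31.3 + j19)/(50 + j11.9)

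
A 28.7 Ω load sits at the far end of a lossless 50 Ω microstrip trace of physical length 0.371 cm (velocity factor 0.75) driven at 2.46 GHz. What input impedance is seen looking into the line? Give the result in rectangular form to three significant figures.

λ = v/f = 0.75·c / 2.46 GHz = 0.0915 m
βl = 2π·l/λ = 2π × 0.0406 = 14.6°
tan(βl) = tan(14.6°) = 0.261
Z_in = Z_0·(Z_L + jZ_0·tanβl)/(Z_0 + jZ_L·tanβl)
     = 50·(28.7 + j13)/(50 + j7.48)

Z_in ≈ 30 + j8.54 Ω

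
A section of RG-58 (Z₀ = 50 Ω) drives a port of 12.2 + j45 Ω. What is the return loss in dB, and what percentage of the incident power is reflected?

RL ≈ 2.32 dB; 58.6% of incident power reflected

Γ = (-37.8 + j45)/(62.2 + j45), |Γ| = 0.766
RL = −20·log₁₀(0.766) = 2.32 dB
P_refl/P_inc = |Γ|² = 0.586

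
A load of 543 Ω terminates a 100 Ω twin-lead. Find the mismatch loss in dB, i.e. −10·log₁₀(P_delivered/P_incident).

mismatch loss ≈ 2.8 dB

Γ = (543 − 100)/(543 + 100) = 0.689
|Γ|² = 0.475, so P_del/P_inc = 1 − |Γ|² = 0.525
ML = −10·log₁₀(1 − |Γ|²)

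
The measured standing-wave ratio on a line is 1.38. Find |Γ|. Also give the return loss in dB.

|Γ| ≈ 0.16; return loss ≈ 15.9 dB

|Γ| = (S − 1)/(S + 1) = (1.38 − 1)/(1.38 + 1) = 0.38/2.38
RL = −20·log₁₀|Γ| = −20·log₁₀(0.16)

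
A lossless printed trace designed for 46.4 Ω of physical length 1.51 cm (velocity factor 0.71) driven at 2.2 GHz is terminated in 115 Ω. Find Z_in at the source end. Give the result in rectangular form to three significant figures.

Z_in ≈ 25.3 − j24.3 Ω

λ = v/f = 0.71·c / 2.2 GHz = 0.0968 m
βl = 2π·l/λ = 2π × 0.156 = 56.1°
tan(βl) = tan(56.1°) = 1.49
Z_in = Z_0·(Z_L + jZ_0·tanβl)/(Z_0 + jZ_L·tanβl)
     = 46.4·(115 + j69.2)/(46.4 + j171)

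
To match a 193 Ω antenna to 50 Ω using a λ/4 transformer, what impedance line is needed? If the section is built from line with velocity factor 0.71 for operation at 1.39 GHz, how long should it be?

Z_qwt ≈ 98.2 Ω; length ≈ 3.83 cm

Z_qwt = √(Z_0·R_L) = √(50 × 193) = √9650
λ = 0.71·c/f = 0.153 m, so l = λ/4 = 0.0383 m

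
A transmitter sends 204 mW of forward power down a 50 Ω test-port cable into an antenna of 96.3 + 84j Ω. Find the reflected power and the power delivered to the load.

P_reflected ≈ 65.9 mW; P_delivered ≈ 138 mW

|Γ| = |(46.3 + j84)/(146.3 + j84)| = 0.569
|Γ|² = 0.323
P_refl = |Γ|²·P_inc = 65.9 mW, P_del = (1 − |Γ|²)·P_inc = 138 mW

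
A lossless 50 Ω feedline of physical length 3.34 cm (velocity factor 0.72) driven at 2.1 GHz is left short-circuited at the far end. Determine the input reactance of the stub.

X_in ≈ -98.6 Ω (capacitive)

λ = v/f = 0.72·c / 2.1 GHz = 0.103 m
βl = 2π·l/λ = 2π × 0.325 = 117°
tan(βl) = -1.97
For a short-circuited stub, Z_in = jZ_0·tan(βl)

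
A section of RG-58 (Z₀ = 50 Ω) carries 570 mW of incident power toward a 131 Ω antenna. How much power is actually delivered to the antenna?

Γ = (131 − 50)/(131 + 50) = 0.448
|Γ|² = 0.2
P_refl = |Γ|²·P_inc = 114 mW, P_del = (1 − |Γ|²)·P_inc = 456 mW

P_delivered ≈ 456 mW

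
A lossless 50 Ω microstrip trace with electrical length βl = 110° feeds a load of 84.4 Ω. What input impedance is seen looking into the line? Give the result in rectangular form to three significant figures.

tan(βl) = tan(110°) = -2.75
Z_in = Z_0·(Z_L + jZ_0·tanβl)/(Z_0 + jZ_L·tanβl)
     = 50·(84.4 − j137)/(50 − j232)

Z_in ≈ 32.1 + j11.3 Ω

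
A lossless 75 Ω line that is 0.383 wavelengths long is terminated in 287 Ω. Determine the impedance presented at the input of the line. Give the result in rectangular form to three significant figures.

βl = 2π × 0.383 = 138°
tan(βl) = tan(138°) = -0.904
Z_in = Z_0·(Z_L + jZ_0·tanβl)/(Z_0 + jZ_L·tanβl)
     = 75·(287 − j67.8)/(75 − j260)

Z_in ≈ 40.2 + j71.3 Ω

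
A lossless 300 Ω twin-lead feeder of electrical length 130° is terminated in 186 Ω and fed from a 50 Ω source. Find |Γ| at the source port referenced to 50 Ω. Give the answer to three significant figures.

tan(βl) = -1.19
Z_in = Z_0·(Z_L + jZ_0·tanβl)/(Z_0 + jZ_L·tanβl) = 291 − j142 Ω
Γ_s = (Z_in − Z_s)/(Z_in + Z_s) = (241 − j142)/(341 − j142), |Γ_s| = 0.758

|Γ| ≈ 0.758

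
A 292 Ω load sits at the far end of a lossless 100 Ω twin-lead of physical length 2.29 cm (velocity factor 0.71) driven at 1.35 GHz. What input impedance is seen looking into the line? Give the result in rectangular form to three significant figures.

Z_in ≈ 51.2 − j63.9 Ω

λ = v/f = 0.71·c / 1.35 GHz = 0.158 m
βl = 2π·l/λ = 2π × 0.145 = 52.3°
tan(βl) = tan(52.3°) = 1.29
Z_in = Z_0·(Z_L + jZ_0·tanβl)/(Z_0 + jZ_L·tanβl)
     = 100·(292 + j129)/(100 + j377)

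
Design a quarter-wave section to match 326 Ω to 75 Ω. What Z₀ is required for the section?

Z_qwt ≈ 156 Ω

Z_qwt = √(Z_0·R_L) = √(75 × 326) = √24450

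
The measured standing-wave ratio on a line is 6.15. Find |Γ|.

|Γ| ≈ 0.72

|Γ| = (S − 1)/(S + 1) = (6.15 − 1)/(6.15 + 1) = 5.15/7.15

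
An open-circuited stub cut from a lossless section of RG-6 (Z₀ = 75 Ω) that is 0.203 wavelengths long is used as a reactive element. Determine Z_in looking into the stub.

βl = 2π × 0.203 = 73.1°
tan(βl) = 3.29
For an open-circuited stub, Z_in = −jZ_0·cot(βl) = −jZ_0/tan(βl)

Z_in ≈ −j22.8 Ω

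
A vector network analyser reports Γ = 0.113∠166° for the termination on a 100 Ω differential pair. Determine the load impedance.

Z_L ≈ 80.1 + j4.44 Ω

Z_L = Z_0·(1 + Γ)/(1 − Γ) = 100·(0.89 + j0.0273)/(1.11 − j0.0273)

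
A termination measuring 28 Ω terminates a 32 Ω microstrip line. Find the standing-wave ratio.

VSWR ≈ 1.14

Γ = (28 − 32)/(28 + 32) = -0.0667
VSWR = (1 + 0.0667)/(1 − 0.0667)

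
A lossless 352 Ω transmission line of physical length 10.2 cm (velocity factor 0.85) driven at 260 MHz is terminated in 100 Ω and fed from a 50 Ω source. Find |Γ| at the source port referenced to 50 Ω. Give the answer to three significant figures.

λ = v/f = 0.85·c / 260 MHz = 0.981 m
βl = 2π·l/λ = 2π × 0.104 = 37.4°
tan(βl) = 0.766
Z_in = Z_0·(Z_L + jZ_0·tanβl)/(Z_0 + jZ_L·tanβl) = 151 + j237 Ω
Γ_s = (Z_in − Z_s)/(Z_in + Z_s) = (101 + j237)/(201 + j237), |Γ_s| = 0.828

|Γ| ≈ 0.828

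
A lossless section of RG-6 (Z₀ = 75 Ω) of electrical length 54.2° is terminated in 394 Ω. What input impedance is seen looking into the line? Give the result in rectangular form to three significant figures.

Z_in ≈ 21.3 − j51.2 Ω

tan(βl) = tan(54.2°) = 1.39
Z_in = Z_0·(Z_L + jZ_0·tanβl)/(Z_0 + jZ_L·tanβl)
     = 75·(394 + j104)/(75 + j546)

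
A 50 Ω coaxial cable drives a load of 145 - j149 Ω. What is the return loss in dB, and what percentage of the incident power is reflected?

Γ = (95 − j149)/(195 − j149), |Γ| = 0.72
RL = −20·log₁₀(0.72) = 2.85 dB
P_refl/P_inc = |Γ|² = 0.518

RL ≈ 2.85 dB; 51.8% of incident power reflected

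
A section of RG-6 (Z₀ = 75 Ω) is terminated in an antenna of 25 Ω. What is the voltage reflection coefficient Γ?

Γ = -0.5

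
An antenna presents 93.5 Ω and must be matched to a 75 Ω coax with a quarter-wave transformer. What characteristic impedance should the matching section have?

Z_qwt = √(Z_0·R_L) = √(75 × 93.5) = √7012

Z_qwt ≈ 83.7 Ω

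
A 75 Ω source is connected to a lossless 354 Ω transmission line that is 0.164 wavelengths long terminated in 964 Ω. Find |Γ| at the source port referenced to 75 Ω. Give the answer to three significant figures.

|Γ| ≈ 0.662

βl = 2π × 0.164 = 59°
tan(βl) = 1.67
Z_in = Z_0·(Z_L + jZ_0·tanβl)/(Z_0 + jZ_L·tanβl) = 169 − j175 Ω
Γ_s = (Z_in − Z_s)/(Z_in + Z_s) = (93.6 − j175)/(244 − j175), |Γ_s| = 0.662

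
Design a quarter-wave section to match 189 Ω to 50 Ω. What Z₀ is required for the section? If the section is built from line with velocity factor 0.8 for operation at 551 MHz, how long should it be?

Z_qwt ≈ 97.2 Ω; length ≈ 10.9 cm

Z_qwt = √(Z_0·R_L) = √(50 × 189) = √9450
λ = 0.8·c/f = 0.436 m, so l = λ/4 = 0.109 m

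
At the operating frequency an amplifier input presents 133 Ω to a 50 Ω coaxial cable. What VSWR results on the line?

VSWR ≈ 2.66

Γ = (133 − 50)/(133 + 50) = 0.454
VSWR = (1 + 0.454)/(1 − 0.454)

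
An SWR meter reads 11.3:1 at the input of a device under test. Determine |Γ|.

|Γ| = (S − 1)/(S + 1) = (11.3 − 1)/(11.3 + 1) = 10.3/12.3

|Γ| ≈ 0.837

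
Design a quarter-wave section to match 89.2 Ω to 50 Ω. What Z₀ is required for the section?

Z_qwt ≈ 66.8 Ω

Z_qwt = √(Z_0·R_L) = √(50 × 89.2) = √4460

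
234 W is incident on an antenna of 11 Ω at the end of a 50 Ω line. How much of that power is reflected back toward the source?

P_reflected ≈ 95.7 W

Γ = (11 − 50)/(11 + 50) = -0.639
|Γ|² = 0.409
P_refl = |Γ|²·P_inc = 95.7 W, P_del = (1 − |Γ|²)·P_inc = 138 W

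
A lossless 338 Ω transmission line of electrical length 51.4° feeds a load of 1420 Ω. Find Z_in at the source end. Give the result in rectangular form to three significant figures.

Z_in ≈ 127 − j246 Ω

tan(βl) = tan(51.4°) = 1.25
Z_in = Z_0·(Z_L + jZ_0·tanβl)/(Z_0 + jZ_L·tanβl)
     = 338·(1420 + j423)/(338 + j1780)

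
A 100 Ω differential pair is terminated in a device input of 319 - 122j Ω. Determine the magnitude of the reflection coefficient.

|Γ| ≈ 0.574

Γ = (Z_L − Z_0)/(Z_L + Z_0) = (219 − j122)/(419 − j122)
|Γ| = 251/436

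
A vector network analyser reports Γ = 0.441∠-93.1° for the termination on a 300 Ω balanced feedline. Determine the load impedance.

Z_L ≈ 195 − j213 Ω

Z_L = Z_0·(1 + Γ)/(1 − Γ) = 300·(0.976 − j0.44)/(1.02 + j0.44)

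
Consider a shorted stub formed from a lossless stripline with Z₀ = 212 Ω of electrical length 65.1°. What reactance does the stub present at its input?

tan(βl) = 2.15
For a shorted stub, Z_in = jZ_0·tan(βl)

X_in ≈ 457 Ω (inductive)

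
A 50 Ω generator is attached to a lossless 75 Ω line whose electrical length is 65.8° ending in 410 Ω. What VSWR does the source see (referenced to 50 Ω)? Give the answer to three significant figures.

VSWR ≈ 4.43

tan(βl) = 2.23
Z_in = Z_0·(Z_L + jZ_0·tanβl)/(Z_0 + jZ_L·tanβl) = 16.4 − j32.4 Ω
Γ_s = (Z_in − Z_s)/(Z_in + Z_s) = (-33.6 − j32.4)/(66.4 − j32.4), |Γ_s| = 0.632
VSWR = (1 + |Γ_s|)/(1 − |Γ_s|)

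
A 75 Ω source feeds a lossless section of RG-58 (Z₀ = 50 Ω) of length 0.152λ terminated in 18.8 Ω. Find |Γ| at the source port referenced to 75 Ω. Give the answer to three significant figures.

βl = 2π × 0.152 = 54.7°
tan(βl) = 1.41
Z_in = Z_0·(Z_L + jZ_0·tanβl)/(Z_0 + jZ_L·tanβl) = 43.9 + j47.3 Ω
Γ_s = (Z_in − Z_s)/(Z_in + Z_s) = (-31.1 + j47.3)/(119 + j47.3), |Γ_s| = 0.442

|Γ| ≈ 0.442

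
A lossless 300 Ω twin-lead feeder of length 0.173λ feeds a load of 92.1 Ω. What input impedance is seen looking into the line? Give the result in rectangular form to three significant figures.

Z_in ≈ 317 + j386 Ω

βl = 2π × 0.173 = 62.3°
tan(βl) = tan(62.3°) = 1.9
Z_in = Z_0·(Z_L + jZ_0·tanβl)/(Z_0 + jZ_L·tanβl)
     = 300·(92.1 + j571)/(300 + j175)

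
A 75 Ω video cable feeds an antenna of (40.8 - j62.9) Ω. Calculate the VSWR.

Γ = (Z_L − Z_0)/(Z_L + Z_0) = (-34.2 − j62.9)/(115.8 − j62.9)
|Γ| = 71.6/132 = 0.543
VSWR = (1 + |Γ|)/(1 − |Γ|) = 1.54/0.457

VSWR ≈ 3.38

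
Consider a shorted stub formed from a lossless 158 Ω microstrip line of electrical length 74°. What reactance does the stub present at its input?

X_in ≈ 551 Ω (inductive)

tan(βl) = 3.49
For a shorted stub, Z_in = jZ_0·tan(βl)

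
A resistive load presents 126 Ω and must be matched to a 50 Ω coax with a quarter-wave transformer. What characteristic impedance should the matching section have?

Z_qwt ≈ 79.4 Ω

Z_qwt = √(Z_0·R_L) = √(50 × 126) = √6300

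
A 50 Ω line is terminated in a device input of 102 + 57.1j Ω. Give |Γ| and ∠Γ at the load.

Γ = (Z_L − Z_0)/(Z_L + Z_0) = (52 + j57.1)/(152 + j57.1)
|Γ| = 77.2/162 = 0.476

Γ ≈ 0.476 ∠ 27.1°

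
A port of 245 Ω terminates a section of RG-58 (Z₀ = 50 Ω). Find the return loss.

RL ≈ 3.6 dB

Γ = (245 − 50)/(245 + 50) = 0.661
RL = −20·log₁₀|Γ| = −20·log₁₀(0.661)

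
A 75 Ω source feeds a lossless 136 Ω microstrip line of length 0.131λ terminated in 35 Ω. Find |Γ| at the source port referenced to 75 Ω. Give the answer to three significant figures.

|Γ| ≈ 0.659

βl = 2π × 0.131 = 47.2°
tan(βl) = 1.08
Z_in = Z_0·(Z_L + jZ_0·tanβl)/(Z_0 + jZ_L·tanβl) = 70.3 + j127 Ω
Γ_s = (Z_in − Z_s)/(Z_in + Z_s) = (-4.71 + j127)/(145 + j127), |Γ_s| = 0.659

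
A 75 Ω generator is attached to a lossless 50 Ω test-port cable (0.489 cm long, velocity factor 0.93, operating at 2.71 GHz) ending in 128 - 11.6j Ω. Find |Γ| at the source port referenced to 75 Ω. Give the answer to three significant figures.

|Γ| ≈ 0.335

λ = v/f = 0.93·c / 2.71 GHz = 0.103 m
βl = 2π·l/λ = 2π × 0.0475 = 17.1°
tan(βl) = 0.308
Z_in = Z_0·(Z_L + jZ_0·tanβl)/(Z_0 + jZ_L·tanβl) = 79.2 − j54.7 Ω
Γ_s = (Z_in − Z_s)/(Z_in + Z_s) = (4.25 − j54.7)/(154 − j54.7), |Γ_s| = 0.335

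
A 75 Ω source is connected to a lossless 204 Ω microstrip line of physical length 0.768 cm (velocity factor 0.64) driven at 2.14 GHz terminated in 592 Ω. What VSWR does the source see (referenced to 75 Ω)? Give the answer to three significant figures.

λ = v/f = 0.64·c / 2.14 GHz = 0.0897 m
βl = 2π·l/λ = 2π × 0.0856 = 30.8°
tan(βl) = 0.596
Z_in = Z_0·(Z_L + jZ_0·tanβl)/(Z_0 + jZ_L·tanβl) = 201 − j226 Ω
Γ_s = (Z_in − Z_s)/(Z_in + Z_s) = (126 − j226)/(276 − j226), |Γ_s| = 0.725
VSWR = (1 + |Γ_s|)/(1 − |Γ_s|)

VSWR ≈ 6.28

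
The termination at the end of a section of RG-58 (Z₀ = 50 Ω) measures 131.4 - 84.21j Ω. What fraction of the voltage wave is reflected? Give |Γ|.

Γ = (Z_L − Z_0)/(Z_L + Z_0) = (81.4 − j84.21)/(181.4 − j84.21)
|Γ| = 117/200

|Γ| ≈ 0.586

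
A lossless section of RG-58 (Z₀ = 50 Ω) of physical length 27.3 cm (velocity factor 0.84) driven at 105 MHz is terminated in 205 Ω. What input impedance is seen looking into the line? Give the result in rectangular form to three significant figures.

Z_in ≈ 26.3 − j50.2 Ω

λ = v/f = 0.84·c / 105 MHz = 2.4 m
βl = 2π·l/λ = 2π × 0.114 = 41°
tan(βl) = tan(41°) = 0.868
Z_in = Z_0·(Z_L + jZ_0·tanβl)/(Z_0 + jZ_L·tanβl)
     = 50·(205 + j43.4)/(50 + j178)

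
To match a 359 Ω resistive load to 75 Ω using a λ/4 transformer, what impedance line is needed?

Z_qwt = √(Z_0·R_L) = √(75 × 359) = √26920

Z_qwt ≈ 164 Ω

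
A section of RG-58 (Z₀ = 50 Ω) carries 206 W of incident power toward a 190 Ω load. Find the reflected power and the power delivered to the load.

P_reflected ≈ 70.1 W; P_delivered ≈ 136 W

Γ = (190 − 50)/(190 + 50) = 0.583
|Γ|² = 0.34
P_refl = |Γ|²·P_inc = 70.1 W, P_del = (1 − |Γ|²)·P_inc = 136 W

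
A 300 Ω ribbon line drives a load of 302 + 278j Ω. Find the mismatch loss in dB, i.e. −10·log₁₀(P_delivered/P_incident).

mismatch loss ≈ 0.84 dB

Γ = (2 + j278)/(602 + j278), |Γ| = 0.419
|Γ|² = 0.176, so P_del/P_inc = 1 − |Γ|² = 0.824
ML = −10·log₁₀(1 − |Γ|²)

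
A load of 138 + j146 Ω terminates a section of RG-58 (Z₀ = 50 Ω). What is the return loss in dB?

RL ≈ 2.9 dB

Γ = (88 + j146)/(188 + j146), |Γ| = 0.716
RL = −20·log₁₀|Γ| = −20·log₁₀(0.716)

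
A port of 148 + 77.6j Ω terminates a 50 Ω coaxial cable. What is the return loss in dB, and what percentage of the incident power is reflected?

Γ = (98 + j77.6)/(198 + j77.6), |Γ| = 0.588
RL = −20·log₁₀(0.588) = 4.62 dB
P_refl/P_inc = |Γ|² = 0.346

RL ≈ 4.62 dB; 34.6% of incident power reflected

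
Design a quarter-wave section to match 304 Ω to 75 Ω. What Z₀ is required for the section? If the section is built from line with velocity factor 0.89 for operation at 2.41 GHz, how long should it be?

Z_qwt ≈ 151 Ω; length ≈ 2.77 cm

Z_qwt = √(Z_0·R_L) = √(75 × 304) = √22800
λ = 0.89·c/f = 0.111 m, so l = λ/4 = 0.0277 m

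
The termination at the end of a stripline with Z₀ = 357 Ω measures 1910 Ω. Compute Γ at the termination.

Γ = 0.685

Γ = (Z_L − Z_0)/(Z_L + Z_0) = (1910 − 357)/(1910 + 357) = 1553/2267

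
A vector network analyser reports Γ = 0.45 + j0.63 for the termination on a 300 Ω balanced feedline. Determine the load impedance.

Z_L = Z_0·(1 + Γ)/(1 − Γ) = 300·(1.45 + j0.63)/(0.55 − j0.63)

Z_L ≈ 172 + j540 Ω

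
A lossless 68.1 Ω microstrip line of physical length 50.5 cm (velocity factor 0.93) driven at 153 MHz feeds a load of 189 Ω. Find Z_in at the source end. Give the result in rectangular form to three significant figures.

Z_in ≈ 25.2 + j10.1 Ω

λ = v/f = 0.93·c / 153 MHz = 1.82 m
βl = 2π·l/λ = 2π × 0.277 = 99.7°
tan(βl) = tan(99.7°) = -5.85
Z_in = Z_0·(Z_L + jZ_0·tanβl)/(Z_0 + jZ_L·tanβl)
     = 68.1·(189 − j399)/(68.1 − j1110)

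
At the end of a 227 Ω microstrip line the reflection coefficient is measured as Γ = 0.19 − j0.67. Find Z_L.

Z_L = Z_0·(1 + Γ)/(1 − Γ) = 227·(1.19 − j0.67)/(0.81 + j0.67)

Z_L ≈ 106 − j275 Ω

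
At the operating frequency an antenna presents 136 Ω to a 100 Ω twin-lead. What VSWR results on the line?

Γ = (136 − 100)/(136 + 100) = 0.153
VSWR = (1 + 0.153)/(1 − 0.153)

VSWR ≈ 1.36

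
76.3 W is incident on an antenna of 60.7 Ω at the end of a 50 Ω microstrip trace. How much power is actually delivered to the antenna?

P_delivered ≈ 75.6 W

Γ = (60.7 − 50)/(60.7 + 50) = 0.0967
|Γ|² = 0.00934
P_refl = |Γ|²·P_inc = 0.713 W, P_del = (1 − |Γ|²)·P_inc = 75.6 W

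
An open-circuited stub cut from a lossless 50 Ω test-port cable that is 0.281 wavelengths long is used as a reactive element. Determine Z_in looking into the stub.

Z_in ≈ +j9.86 Ω

βl = 2π × 0.281 = 101°
tan(βl) = -5.07
For an open-circuited stub, Z_in = −jZ_0·cot(βl) = −jZ_0/tan(βl)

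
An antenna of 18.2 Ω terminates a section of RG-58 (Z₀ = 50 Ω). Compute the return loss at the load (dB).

Γ = (18.2 − 50)/(18.2 + 50) = -0.466
RL = −20·log₁₀|Γ| = −20·log₁₀(0.466)

RL ≈ 6.63 dB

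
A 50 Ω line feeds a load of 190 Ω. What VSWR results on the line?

Γ = (190 − 50)/(190 + 50) = 0.583
VSWR = (1 + 0.583)/(1 − 0.583)

VSWR ≈ 3.8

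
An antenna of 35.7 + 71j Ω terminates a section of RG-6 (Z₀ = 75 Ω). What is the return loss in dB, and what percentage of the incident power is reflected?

Γ = (-39.3 + j71)/(110.7 + j71), |Γ| = 0.617
RL = −20·log₁₀(0.617) = 4.19 dB
P_refl/P_inc = |Γ|² = 0.381

RL ≈ 4.19 dB; 38.1% of incident power reflected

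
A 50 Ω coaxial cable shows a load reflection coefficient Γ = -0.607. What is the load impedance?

Z_L ≈ 12.2 Ω

Z_L = Z_0·(1 + Γ)/(1 − Γ) = 50·(0.393)/(1.61)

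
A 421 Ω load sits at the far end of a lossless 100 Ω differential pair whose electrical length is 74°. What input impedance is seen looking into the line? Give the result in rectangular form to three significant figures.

Z_in ≈ 25.6 − j26.9 Ω

tan(βl) = tan(74°) = 3.49
Z_in = Z_0·(Z_L + jZ_0·tanβl)/(Z_0 + jZ_L·tanβl)
     = 100·(421 + j349)/(100 + j1470)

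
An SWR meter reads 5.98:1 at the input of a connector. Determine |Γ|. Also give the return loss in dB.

|Γ| ≈ 0.713; return loss ≈ 2.93 dB

|Γ| = (S − 1)/(S + 1) = (5.98 − 1)/(5.98 + 1) = 4.98/6.98
RL = −20·log₁₀|Γ| = −20·log₁₀(0.713)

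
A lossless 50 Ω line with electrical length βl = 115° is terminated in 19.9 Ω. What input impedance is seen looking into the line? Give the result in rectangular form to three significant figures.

Z_in ≈ 64.5 − j52.2 Ω

tan(βl) = tan(115°) = -2.14
Z_in = Z_0·(Z_L + jZ_0·tanβl)/(Z_0 + jZ_L·tanβl)
     = 50·(19.9 − j107)/(50 − j42.7)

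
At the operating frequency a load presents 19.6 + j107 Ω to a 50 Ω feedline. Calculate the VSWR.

VSWR ≈ 14.6

Γ = (Z_L − Z_0)/(Z_L + Z_0) = (-30.4 + j107)/(69.6 + j107)
|Γ| = 111/128 = 0.871
VSWR = (1 + |Γ|)/(1 − |Γ|) = 1.87/0.129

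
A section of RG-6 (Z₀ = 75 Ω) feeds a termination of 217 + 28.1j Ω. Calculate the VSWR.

Γ = (Z_L − Z_0)/(Z_L + Z_0) = (142 + j28.1)/(292 + j28.1)
|Γ| = 145/293 = 0.493
VSWR = (1 + |Γ|)/(1 − |Γ|) = 1.49/0.507

VSWR ≈ 2.95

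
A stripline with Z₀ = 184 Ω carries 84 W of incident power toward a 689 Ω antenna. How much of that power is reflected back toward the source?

P_reflected ≈ 28.1 W

Γ = (689 − 184)/(689 + 184) = 0.578
|Γ|² = 0.335
P_refl = |Γ|²·P_inc = 28.1 W, P_del = (1 − |Γ|²)·P_inc = 55.9 W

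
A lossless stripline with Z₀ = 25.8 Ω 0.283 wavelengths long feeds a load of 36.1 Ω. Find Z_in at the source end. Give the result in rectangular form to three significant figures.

Z_in ≈ 18.8 + j2.6 Ω

βl = 2π × 0.283 = 102°
tan(βl) = tan(102°) = -4.75
Z_in = Z_0·(Z_L + jZ_0·tanβl)/(Z_0 + jZ_L·tanβl)
     = 25.8·(36.1 − j123)/(25.8 − j172)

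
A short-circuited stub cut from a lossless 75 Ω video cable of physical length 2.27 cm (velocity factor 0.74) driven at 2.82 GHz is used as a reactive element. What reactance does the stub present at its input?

λ = v/f = 0.74·c / 2.82 GHz = 0.0787 m
βl = 2π·l/λ = 2π × 0.288 = 104°
tan(βl) = -4.07
For a short-circuited stub, Z_in = jZ_0·tan(βl)

X_in ≈ -305 Ω (capacitive)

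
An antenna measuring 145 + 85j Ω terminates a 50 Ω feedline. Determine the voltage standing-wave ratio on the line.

VSWR ≈ 3.99

Γ = (Z_L − Z_0)/(Z_L + Z_0) = (95 + j85)/(195 + j85)
|Γ| = 127/213 = 0.599
VSWR = (1 + |Γ|)/(1 − |Γ|) = 1.6/0.401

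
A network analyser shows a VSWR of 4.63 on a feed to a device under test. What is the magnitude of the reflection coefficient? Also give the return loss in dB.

|Γ| = (S − 1)/(S + 1) = (4.63 − 1)/(4.63 + 1) = 3.63/5.63
RL = −20·log₁₀|Γ| = −20·log₁₀(0.645)

|Γ| ≈ 0.645; return loss ≈ 3.81 dB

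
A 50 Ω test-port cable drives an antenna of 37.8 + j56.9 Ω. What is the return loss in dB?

RL ≈ 5.1 dB

Γ = (-12.2 + j56.9)/(87.8 + j56.9), |Γ| = 0.556
RL = −20·log₁₀|Γ| = −20·log₁₀(0.556)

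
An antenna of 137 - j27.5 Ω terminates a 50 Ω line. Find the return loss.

RL ≈ 6.33 dB

Γ = (87 − j27.5)/(187 − j27.5), |Γ| = 0.483
RL = −20·log₁₀|Γ| = −20·log₁₀(0.483)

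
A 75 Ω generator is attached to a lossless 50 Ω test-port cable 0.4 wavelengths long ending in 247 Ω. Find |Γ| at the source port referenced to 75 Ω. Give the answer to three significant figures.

βl = 2π × 0.4 = 144°
tan(βl) = -0.727
Z_in = Z_0·(Z_L + jZ_0·tanβl)/(Z_0 + jZ_L·tanβl) = 27.2 + j61.2 Ω
Γ_s = (Z_in − Z_s)/(Z_in + Z_s) = (-47.8 + j61.2)/(102 + j61.2), |Γ_s| = 0.652

|Γ| ≈ 0.652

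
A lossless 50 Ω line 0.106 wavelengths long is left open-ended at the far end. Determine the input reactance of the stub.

X_in ≈ -63.6 Ω (capacitive)

βl = 2π × 0.106 = 38.2°
tan(βl) = 0.786
For an open-ended stub, Z_in = −jZ_0·cot(βl) = −jZ_0/tan(βl)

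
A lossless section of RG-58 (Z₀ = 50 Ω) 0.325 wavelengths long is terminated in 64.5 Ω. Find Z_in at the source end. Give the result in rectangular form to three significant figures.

βl = 2π × 0.325 = 117°
tan(βl) = tan(117°) = -1.96
Z_in = Z_0·(Z_L + jZ_0·tanβl)/(Z_0 + jZ_L·tanβl)
     = 50·(64.5 − j98.1)/(50 − j127)

Z_in ≈ 42.2 + j8.79 Ω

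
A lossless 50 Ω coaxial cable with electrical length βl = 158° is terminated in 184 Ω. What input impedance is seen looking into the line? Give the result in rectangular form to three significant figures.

tan(βl) = tan(158°) = -0.404
Z_in = Z_0·(Z_L + jZ_0·tanβl)/(Z_0 + jZ_L·tanβl)
     = 50·(184 − j20.2)/(50 − j74.3)

Z_in ≈ 66.7 + j78.9 Ω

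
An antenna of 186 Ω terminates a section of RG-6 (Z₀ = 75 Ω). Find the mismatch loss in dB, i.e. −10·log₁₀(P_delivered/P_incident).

Γ = (186 − 75)/(186 + 75) = 0.425
|Γ|² = 0.181, so P_del/P_inc = 1 − |Γ|² = 0.819
ML = −10·log₁₀(1 − |Γ|²)

mismatch loss ≈ 0.866 dB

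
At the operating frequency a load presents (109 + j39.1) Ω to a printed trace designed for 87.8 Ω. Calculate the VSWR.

VSWR ≈ 1.57

Γ = (Z_L − Z_0)/(Z_L + Z_0) = (21.2 + j39.1)/(196.8 + j39.1)
|Γ| = 44.5/201 = 0.222
VSWR = (1 + |Γ|)/(1 − |Γ|) = 1.22/0.778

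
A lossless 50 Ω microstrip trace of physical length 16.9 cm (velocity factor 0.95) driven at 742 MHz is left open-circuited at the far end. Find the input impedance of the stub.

λ = v/f = 0.95·c / 742 MHz = 0.384 m
βl = 2π·l/λ = 2π × 0.44 = 158°
tan(βl) = -0.396
For an open-circuited stub, Z_in = −jZ_0·cot(βl) = −jZ_0/tan(βl)

Z_in ≈ +j126 Ω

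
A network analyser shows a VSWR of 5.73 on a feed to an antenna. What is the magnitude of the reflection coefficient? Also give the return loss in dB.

|Γ| = (S − 1)/(S + 1) = (5.73 − 1)/(5.73 + 1) = 4.73/6.73
RL = −20·log₁₀|Γ| = −20·log₁₀(0.703)

|Γ| ≈ 0.703; return loss ≈ 3.06 dB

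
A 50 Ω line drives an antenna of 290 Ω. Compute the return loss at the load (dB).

RL ≈ 3.03 dB

Γ = (290 − 50)/(290 + 50) = 0.706
RL = −20·log₁₀|Γ| = −20·log₁₀(0.706)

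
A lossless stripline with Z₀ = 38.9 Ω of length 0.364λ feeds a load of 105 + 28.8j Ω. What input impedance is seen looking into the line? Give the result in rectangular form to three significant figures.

βl = 2π × 0.364 = 131°
tan(βl) = tan(131°) = -1.15
Z_in = Z_0·(Z_L + jZ_0·tanβl)/(Z_0 + jZ_L·tanβl)
     = 38.9·(105 − j15.9)/(72 − j121)

Z_in ≈ 18.7 + j22.7 Ω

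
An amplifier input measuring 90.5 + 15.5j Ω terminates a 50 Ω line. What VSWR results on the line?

Γ = (Z_L − Z_0)/(Z_L + Z_0) = (40.5 + j15.5)/(140.5 + j15.5)
|Γ| = 43.4/141 = 0.307
VSWR = (1 + |Γ|)/(1 − |Γ|) = 1.31/0.693

VSWR ≈ 1.89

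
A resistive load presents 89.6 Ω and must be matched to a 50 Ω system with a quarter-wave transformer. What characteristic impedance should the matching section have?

Z_qwt = √(Z_0·R_L) = √(50 × 89.6) = √4480

Z_qwt ≈ 66.9 Ω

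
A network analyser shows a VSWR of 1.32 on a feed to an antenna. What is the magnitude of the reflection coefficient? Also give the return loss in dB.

|Γ| ≈ 0.138; return loss ≈ 17.2 dB

|Γ| = (S − 1)/(S + 1) = (1.32 − 1)/(1.32 + 1) = 0.32/2.32
RL = −20·log₁₀|Γ| = −20·log₁₀(0.138)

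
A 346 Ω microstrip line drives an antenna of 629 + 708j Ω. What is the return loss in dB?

RL ≈ 3.97 dB

Γ = (283 + j708)/(975 + j708), |Γ| = 0.633
RL = −20·log₁₀|Γ| = −20·log₁₀(0.633)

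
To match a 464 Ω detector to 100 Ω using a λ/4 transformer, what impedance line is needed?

Z_qwt = √(Z_0·R_L) = √(100 × 464) = √46400

Z_qwt ≈ 215 Ω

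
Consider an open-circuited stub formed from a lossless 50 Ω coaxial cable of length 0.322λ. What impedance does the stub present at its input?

βl = 2π × 0.322 = 116°
tan(βl) = -2.06
For an open-circuited stub, Z_in = −jZ_0·cot(βl) = −jZ_0/tan(βl)

Z_in ≈ +j24.3 Ω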